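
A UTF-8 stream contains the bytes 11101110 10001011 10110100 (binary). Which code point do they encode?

Leading byte 0xEE = 11101110 matches 1110xxxx → 3-byte sequence.
Byte 1: 0xEE = 11101110, payload 1110 (4 bits).
Byte 2: 0x8B = 10001011 (10xxxxxx ✓), payload 001011.
Byte 3: 0xB4 = 10110100 (10xxxxxx ✓), payload 110100.
Concatenate: 1110001011110100 = 0xE2F4 (16 bits → U+E2F4).

U+E2F4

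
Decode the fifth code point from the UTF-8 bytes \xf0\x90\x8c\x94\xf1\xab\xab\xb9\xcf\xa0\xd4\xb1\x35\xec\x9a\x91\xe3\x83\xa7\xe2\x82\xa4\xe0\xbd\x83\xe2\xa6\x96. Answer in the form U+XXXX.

U+0035

Offset 0: leading byte 0xF0 = 11110000 → 4-byte char #1 = F0 90 8C 94.
Offset 4: leading byte 0xF1 = 11110001 → 4-byte char #2 = F1 AB AB B9.
Offset 8: leading byte 0xCF = 11001111 → 2-byte char #3 = CF A0.
Offset 10: leading byte 0xD4 = 11010100 → 2-byte char #4 = D4 B1.
Offset 12: leading byte 0x35 = 00110101 → 1-byte char #5 = 35.
Leading byte 0x35 = 00110101 matches 0xxxxxxx → 1-byte sequence.
Byte 1: 0x35 = 00110101, payload 0110101 (7 bits).
Concatenate: 0110101 = 0x35 (7 bits → U+0035).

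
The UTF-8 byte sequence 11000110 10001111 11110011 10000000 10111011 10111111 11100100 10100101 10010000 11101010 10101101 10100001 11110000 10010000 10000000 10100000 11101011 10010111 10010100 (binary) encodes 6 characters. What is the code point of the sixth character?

Offset 0: leading byte 0xC6 = 11000110 → 2-byte char #1 = C6 8F.
Offset 2: leading byte 0xF3 = 11110011 → 4-byte char #2 = F3 80 BB BF.
Offset 6: leading byte 0xE4 = 11100100 → 3-byte char #3 = E4 A5 90.
Offset 9: leading byte 0xEA = 11101010 → 3-byte char #4 = EA AD A1.
Offset 12: leading byte 0xF0 = 11110000 → 4-byte char #5 = F0 90 80 A0.
Offset 16: leading byte 0xEB = 11101011 → 3-byte char #6 = EB 97 94.
Leading byte 0xEB = 11101011 matches 1110xxxx → 3-byte sequence.
Byte 1: 0xEB = 11101011, payload 1011 (4 bits).
Byte 2: 0x97 = 10010111 (10xxxxxx ✓), payload 010111.
Byte 3: 0x94 = 10010100 (10xxxxxx ✓), payload 010100.
Concatenate: 1011010111010100 = 0xB5D4 (16 bits → U+B5D4).

U+B5D4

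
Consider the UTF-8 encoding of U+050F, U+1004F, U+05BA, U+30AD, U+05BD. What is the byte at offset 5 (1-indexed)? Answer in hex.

0x81

1-indexed offset 5 is 0-indexed offset 4.
U+050F → 2-byte form D4 8F at offsets 0–1.
U+1004F → 4-byte form F0 90 81 8F at offsets 2–5.
Offset 4 falls in char 2's range; it's byte 3 of F0 90 81 8F = 0x81.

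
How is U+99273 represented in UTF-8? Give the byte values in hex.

F2 99 89 B3

U+99273 = 0x99273 = 627315 decimal. In range U+10000–U+10FFFF → 4-byte form: 11110xxx 10xxxxxx 10xxxxxx 10xxxxxx.
Binary (21 bits): 010011001001001110011.
Split 3+6+6+6: 010 | 011001 | 001001 | 110011.
Byte 1: 11110010 = 0xF2.
Byte 2: 10011001 = 0x99.
Byte 3: 10001001 = 0x89.
Byte 4: 10110011 = 0xB3.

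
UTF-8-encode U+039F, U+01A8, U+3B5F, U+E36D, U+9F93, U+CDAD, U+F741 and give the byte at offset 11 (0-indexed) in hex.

U+039F → 2-byte form CE 9F at offsets 0–1.
U+01A8 → 2-byte form C6 A8 at offsets 2–3.
U+3B5F → 3-byte form E3 AD 9F at offsets 4–6.
U+E36D → 3-byte form EE 8D AD at offsets 7–9.
U+9F93 → 3-byte form E9 BE 93 at offsets 10–12.
Offset 11 falls in char 5's range; it's byte 2 of E9 BE 93 = 0xBE.

0xBE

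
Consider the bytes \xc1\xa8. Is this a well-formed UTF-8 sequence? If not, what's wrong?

Leading byte 0xC1 = 11000001 → 2-byte form.
Continuation bytes all match 10xxxxxx. Payload decodes to 0x68.
But 0x68 < 0x80, the minimum for a 2-byte sequence — this is an overlong encoding.

invalid (overlong encoding)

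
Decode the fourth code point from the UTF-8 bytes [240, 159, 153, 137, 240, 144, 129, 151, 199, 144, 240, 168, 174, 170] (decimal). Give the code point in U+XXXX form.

Offset 0: leading byte 0xF0 = 11110000 → 4-byte char #1 = F0 9F 99 89.
Offset 4: leading byte 0xF0 = 11110000 → 4-byte char #2 = F0 90 81 97.
Offset 8: leading byte 0xC7 = 11000111 → 2-byte char #3 = C7 90.
Offset 10: leading byte 0xF0 = 11110000 → 4-byte char #4 = F0 A8 AE AA.
Leading byte 0xF0 = 11110000 matches 11110xxx → 4-byte sequence.
Byte 1: 0xF0 = 11110000, payload 000 (3 bits).
Byte 2: 0xA8 = 10101000 (10xxxxxx ✓), payload 101000.
Byte 3: 0xAE = 10101110 (10xxxxxx ✓), payload 101110.
Byte 4: 0xAA = 10101010 (10xxxxxx ✓), payload 101010.
Concatenate: 000101000101110101010 = 0x28BAA (21 bits → U+28BAA).

U+28BAA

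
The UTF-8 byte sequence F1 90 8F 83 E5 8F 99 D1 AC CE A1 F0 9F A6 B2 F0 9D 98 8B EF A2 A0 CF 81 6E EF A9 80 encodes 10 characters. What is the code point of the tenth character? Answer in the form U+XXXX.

Offset 0: leading byte 0xF1 = 11110001 → 4-byte char #1 = F1 90 8F 83.
Offset 4: leading byte 0xE5 = 11100101 → 3-byte char #2 = E5 8F 99.
Offset 7: leading byte 0xD1 = 11010001 → 2-byte char #3 = D1 AC.
Offset 9: leading byte 0xCE = 11001110 → 2-byte char #4 = CE A1.
Offset 11: leading byte 0xF0 = 11110000 → 4-byte char #5 = F0 9F A6 B2.
Offset 15: leading byte 0xF0 = 11110000 → 4-byte char #6 = F0 9D 98 8B.
Offset 19: leading byte 0xEF = 11101111 → 3-byte char #7 = EF A2 A0.
Offset 22: leading byte 0xCF = 11001111 → 2-byte char #8 = CF 81.
Offset 24: leading byte 0x6E = 01101110 → 1-byte char #9 = 6E.
Offset 25: leading byte 0xEF = 11101111 → 3-byte char #10 = EF A9 80.
Leading byte 0xEF = 11101111 matches 1110xxxx → 3-byte sequence.
Byte 1: 0xEF = 11101111, payload 1111 (4 bits).
Byte 2: 0xA9 = 10101001 (10xxxxxx ✓), payload 101001.
Byte 3: 0x80 = 10000000 (10xxxxxx ✓), payload 000000.
Concatenate: 1111101001000000 = 0xFA40 (16 bits → U+FA40).

U+FA40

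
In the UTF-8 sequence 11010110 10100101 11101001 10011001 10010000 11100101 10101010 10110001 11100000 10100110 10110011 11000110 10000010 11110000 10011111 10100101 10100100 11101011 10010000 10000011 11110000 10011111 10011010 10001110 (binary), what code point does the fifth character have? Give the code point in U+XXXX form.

U+0182

Offset 0: leading byte 0xD6 = 11010110 → 2-byte char #1 = D6 A5.
Offset 2: leading byte 0xE9 = 11101001 → 3-byte char #2 = E9 99 90.
Offset 5: leading byte 0xE5 = 11100101 → 3-byte char #3 = E5 AA B1.
Offset 8: leading byte 0xE0 = 11100000 → 3-byte char #4 = E0 A6 B3.
Offset 11: leading byte 0xC6 = 11000110 → 2-byte char #5 = C6 82.
Leading byte 0xC6 = 11000110 matches 110xxxxx → 2-byte sequence.
Byte 1: 0xC6 = 11000110, payload 00110 (5 bits).
Byte 2: 0x82 = 10000010 (10xxxxxx ✓), payload 000010.
Concatenate: 00110000010 = 0x182 (11 bits → U+0182).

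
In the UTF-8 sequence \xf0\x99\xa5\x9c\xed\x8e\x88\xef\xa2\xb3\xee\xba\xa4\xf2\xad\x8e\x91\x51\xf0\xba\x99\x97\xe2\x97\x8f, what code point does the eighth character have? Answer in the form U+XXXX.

Offset 0: leading byte 0xF0 = 11110000 → 4-byte char #1 = F0 99 A5 9C.
Offset 4: leading byte 0xED = 11101101 → 3-byte char #2 = ED 8E 88.
Offset 7: leading byte 0xEF = 11101111 → 3-byte char #3 = EF A2 B3.
Offset 10: leading byte 0xEE = 11101110 → 3-byte char #4 = EE BA A4.
Offset 13: leading byte 0xF2 = 11110010 → 4-byte char #5 = F2 AD 8E 91.
Offset 17: leading byte 0x51 = 01010001 → 1-byte char #6 = 51.
Offset 18: leading byte 0xF0 = 11110000 → 4-byte char #7 = F0 BA 99 97.
Offset 22: leading byte 0xE2 = 11100010 → 3-byte char #8 = E2 97 8F.
Leading byte 0xE2 = 11100010 matches 1110xxxx → 3-byte sequence.
Byte 1: 0xE2 = 11100010, payload 0010 (4 bits).
Byte 2: 0x97 = 10010111 (10xxxxxx ✓), payload 010111.
Byte 3: 0x8F = 10001111 (10xxxxxx ✓), payload 001111.
Concatenate: 0010010111001111 = 0x25CF (16 bits → U+25CF).

U+25CF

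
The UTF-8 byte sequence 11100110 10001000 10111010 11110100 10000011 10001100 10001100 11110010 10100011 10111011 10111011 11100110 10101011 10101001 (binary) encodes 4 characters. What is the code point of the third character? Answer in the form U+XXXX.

U+A3EFB

Offset 0: leading byte 0xE6 = 11100110 → 3-byte char #1 = E6 88 BA.
Offset 3: leading byte 0xF4 = 11110100 → 4-byte char #2 = F4 83 8C 8C.
Offset 7: leading byte 0xF2 = 11110010 → 4-byte char #3 = F2 A3 BB BB.
Leading byte 0xF2 = 11110010 matches 11110xxx → 4-byte sequence.
Byte 1: 0xF2 = 11110010, payload 010 (3 bits).
Byte 2: 0xA3 = 10100011 (10xxxxxx ✓), payload 100011.
Byte 3: 0xBB = 10111011 (10xxxxxx ✓), payload 111011.
Byte 4: 0xBB = 10111011 (10xxxxxx ✓), payload 111011.
Concatenate: 010100011111011111011 = 0xA3EFB (21 bits → U+A3EFB).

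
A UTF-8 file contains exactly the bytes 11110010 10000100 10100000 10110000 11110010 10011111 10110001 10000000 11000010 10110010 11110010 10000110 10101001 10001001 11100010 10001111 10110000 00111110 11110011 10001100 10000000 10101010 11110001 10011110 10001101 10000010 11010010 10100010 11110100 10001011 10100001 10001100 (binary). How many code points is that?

10

Byte at offset 0: 0xF2 = 11110010 → 4-byte char (#1). Advance 4.
Byte at offset 4: 0xF2 = 11110010 → 4-byte char (#2). Advance 4.
Byte at offset 8: 0xC2 = 11000010 → 2-byte char (#3). Advance 2.
Byte at offset 10: 0xF2 = 11110010 → 4-byte char (#4). Advance 4.
Byte at offset 14: 0xE2 = 11100010 → 3-byte char (#5). Advance 3.
Byte at offset 17: 0x3E = 00111110 → 1-byte char (#6). Advance 1.
Byte at offset 18: 0xF3 = 11110011 → 4-byte char (#7). Advance 4.
Byte at offset 22: 0xF1 = 11110001 → 4-byte char (#8). Advance 4.
Byte at offset 26: 0xD2 = 11010010 → 2-byte char (#9). Advance 2.
Byte at offset 28: 0xF4 = 11110100 → 4-byte char (#10). Advance 4.
Reached end at offset 32 after 10 code points.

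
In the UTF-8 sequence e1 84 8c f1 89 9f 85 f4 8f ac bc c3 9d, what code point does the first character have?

Offset 0: leading byte 0xE1 = 11100001 → 3-byte char #1 = E1 84 8C.
Leading byte 0xE1 = 11100001 matches 1110xxxx → 3-byte sequence.
Byte 1: 0xE1 = 11100001, payload 0001 (4 bits).
Byte 2: 0x84 = 10000100 (10xxxxxx ✓), payload 000100.
Byte 3: 0x8C = 10001100 (10xxxxxx ✓), payload 001100.
Concatenate: 0001000100001100 = 0x110C (16 bits → U+110C).

U+110C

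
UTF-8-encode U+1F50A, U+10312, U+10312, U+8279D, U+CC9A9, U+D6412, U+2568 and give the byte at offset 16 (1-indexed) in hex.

0x9D

1-indexed offset 16 is 0-indexed offset 15.
U+1F50A → 4-byte form F0 9F 94 8A at offsets 0–3.
U+10312 → 4-byte form F0 90 8C 92 at offsets 4–7.
U+10312 → 4-byte form F0 90 8C 92 at offsets 8–11.
U+8279D → 4-byte form F2 82 9E 9D at offsets 12–15.
Offset 15 falls in char 4's range; it's byte 4 of F2 82 9E 9D = 0x9D.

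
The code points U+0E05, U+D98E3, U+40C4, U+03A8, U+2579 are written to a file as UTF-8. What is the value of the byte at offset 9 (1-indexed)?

1-indexed offset 9 is 0-indexed offset 8.
U+0E05 → 3-byte form E0 B8 85 at offsets 0–2.
U+D98E3 → 4-byte form F3 99 A3 A3 at offsets 3–6.
U+40C4 → 3-byte form E4 83 84 at offsets 7–9.
Offset 8 falls in char 3's range; it's byte 2 of E4 83 84 = 0x83.

0x83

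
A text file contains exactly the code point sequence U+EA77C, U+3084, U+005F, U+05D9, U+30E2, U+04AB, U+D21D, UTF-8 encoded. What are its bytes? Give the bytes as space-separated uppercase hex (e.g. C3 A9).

F3 AA 9D BC E3 82 84 5F D7 99 E3 83 A2 D2 AB ED 88 9D

U+EA77C: 4-byte form → F3 AA 9D BC.
U+3084: 3-byte form → E3 82 84.
U+005F: 1-byte form → 5F.
U+05D9: 2-byte form → D7 99.
U+30E2: 3-byte form → E3 83 A2.
U+04AB: 2-byte form → D2 AB.
U+D21D: 3-byte form → ED 88 9D.
Concatenated (18 bytes): F3 AA 9D BC E3 82 84 5F D7 99 E3 83 A2 D2 AB ED 88 9D.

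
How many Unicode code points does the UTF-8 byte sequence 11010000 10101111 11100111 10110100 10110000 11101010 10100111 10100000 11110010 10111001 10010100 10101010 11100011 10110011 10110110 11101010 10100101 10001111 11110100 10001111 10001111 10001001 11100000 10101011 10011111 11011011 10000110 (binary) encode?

Byte at offset 0: 0xD0 = 11010000 → 2-byte char (#1). Advance 2.
Byte at offset 2: 0xE7 = 11100111 → 3-byte char (#2). Advance 3.
Byte at offset 5: 0xEA = 11101010 → 3-byte char (#3). Advance 3.
Byte at offset 8: 0xF2 = 11110010 → 4-byte char (#4). Advance 4.
Byte at offset 12: 0xE3 = 11100011 → 3-byte char (#5). Advance 3.
Byte at offset 15: 0xEA = 11101010 → 3-byte char (#6). Advance 3.
Byte at offset 18: 0xF4 = 11110100 → 4-byte char (#7). Advance 4.
Byte at offset 22: 0xE0 = 11100000 → 3-byte char (#8). Advance 3.
Byte at offset 25: 0xDB = 11011011 → 2-byte char (#9). Advance 2.
Reached end at offset 27 after 9 code points.

9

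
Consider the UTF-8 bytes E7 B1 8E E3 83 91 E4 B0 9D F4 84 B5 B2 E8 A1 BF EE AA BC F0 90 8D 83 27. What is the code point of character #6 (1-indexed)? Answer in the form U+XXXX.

Offset 0: leading byte 0xE7 = 11100111 → 3-byte char #1 = E7 B1 8E.
Offset 3: leading byte 0xE3 = 11100011 → 3-byte char #2 = E3 83 91.
Offset 6: leading byte 0xE4 = 11100100 → 3-byte char #3 = E4 B0 9D.
Offset 9: leading byte 0xF4 = 11110100 → 4-byte char #4 = F4 84 B5 B2.
Offset 13: leading byte 0xE8 = 11101000 → 3-byte char #5 = E8 A1 BF.
Offset 16: leading byte 0xEE = 11101110 → 3-byte char #6 = EE AA BC.
Leading byte 0xEE = 11101110 matches 1110xxxx → 3-byte sequence.
Byte 1: 0xEE = 11101110, payload 1110 (4 bits).
Byte 2: 0xAA = 10101010 (10xxxxxx ✓), payload 101010.
Byte 3: 0xBC = 10111100 (10xxxxxx ✓), payload 111100.
Concatenate: 1110101010111100 = 0xEABC (16 bits → U+EABC).

U+EABC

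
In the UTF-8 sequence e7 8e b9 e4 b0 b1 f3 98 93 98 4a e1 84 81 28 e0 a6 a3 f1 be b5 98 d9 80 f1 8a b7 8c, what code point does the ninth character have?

U+0640

Offset 0: leading byte 0xE7 = 11100111 → 3-byte char #1 = E7 8E B9.
Offset 3: leading byte 0xE4 = 11100100 → 3-byte char #2 = E4 B0 B1.
Offset 6: leading byte 0xF3 = 11110011 → 4-byte char #3 = F3 98 93 98.
Offset 10: leading byte 0x4A = 01001010 → 1-byte char #4 = 4A.
Offset 11: leading byte 0xE1 = 11100001 → 3-byte char #5 = E1 84 81.
Offset 14: leading byte 0x28 = 00101000 → 1-byte char #6 = 28.
Offset 15: leading byte 0xE0 = 11100000 → 3-byte char #7 = E0 A6 A3.
Offset 18: leading byte 0xF1 = 11110001 → 4-byte char #8 = F1 BE B5 98.
Offset 22: leading byte 0xD9 = 11011001 → 2-byte char #9 = D9 80.
Leading byte 0xD9 = 11011001 matches 110xxxxx → 2-byte sequence.
Byte 1: 0xD9 = 11011001, payload 11001 (5 bits).
Byte 2: 0x80 = 10000000 (10xxxxxx ✓), payload 000000.
Concatenate: 11001000000 = 0x640 (11 bits → U+0640).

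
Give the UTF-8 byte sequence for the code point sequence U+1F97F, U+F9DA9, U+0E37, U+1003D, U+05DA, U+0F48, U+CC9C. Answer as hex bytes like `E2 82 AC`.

U+1F97F: 4-byte form → F0 9F A5 BF.
U+F9DA9: 4-byte form → F3 B9 B6 A9.
U+0E37: 3-byte form → E0 B8 B7.
U+1003D: 4-byte form → F0 90 80 BD.
U+05DA: 2-byte form → D7 9A.
U+0F48: 3-byte form → E0 BD 88.
U+CC9C: 3-byte form → EC B2 9C.
Concatenated (23 bytes): F0 9F A5 BF F3 B9 B6 A9 E0 B8 B7 F0 90 80 BD D7 9A E0 BD 88 EC B2 9C.

F0 9F A5 BF F3 B9 B6 A9 E0 B8 B7 F0 90 80 BD D7 9A E0 BD 88 EC B2 9C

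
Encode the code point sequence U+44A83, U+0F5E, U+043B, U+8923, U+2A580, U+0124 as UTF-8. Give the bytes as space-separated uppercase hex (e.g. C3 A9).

U+44A83: 4-byte form → F1 84 AA 83.
U+0F5E: 3-byte form → E0 BD 9E.
U+043B: 2-byte form → D0 BB.
U+8923: 3-byte form → E8 A4 A3.
U+2A580: 4-byte form → F0 AA 96 80.
U+0124: 2-byte form → C4 A4.
Concatenated (18 bytes): F1 84 AA 83 E0 BD 9E D0 BB E8 A4 A3 F0 AA 96 80 C4 A4.

F1 84 AA 83 E0 BD 9E D0 BB E8 A4 A3 F0 AA 96 80 C4 A4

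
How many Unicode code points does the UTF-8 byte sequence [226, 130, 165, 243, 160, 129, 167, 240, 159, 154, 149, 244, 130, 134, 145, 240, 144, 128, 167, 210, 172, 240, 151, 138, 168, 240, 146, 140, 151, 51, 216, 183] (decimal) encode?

Byte at offset 0: 0xE2 = 11100010 → 3-byte char (#1). Advance 3.
Byte at offset 3: 0xF3 = 11110011 → 4-byte char (#2). Advance 4.
Byte at offset 7: 0xF0 = 11110000 → 4-byte char (#3). Advance 4.
Byte at offset 11: 0xF4 = 11110100 → 4-byte char (#4). Advance 4.
Byte at offset 15: 0xF0 = 11110000 → 4-byte char (#5). Advance 4.
Byte at offset 19: 0xD2 = 11010010 → 2-byte char (#6). Advance 2.
Byte at offset 21: 0xF0 = 11110000 → 4-byte char (#7). Advance 4.
Byte at offset 25: 0xF0 = 11110000 → 4-byte char (#8). Advance 4.
Byte at offset 29: 0x33 = 00110011 → 1-byte char (#9). Advance 1.
Byte at offset 30: 0xD8 = 11011000 → 2-byte char (#10). Advance 2.
Reached end at offset 32 after 10 code points.

10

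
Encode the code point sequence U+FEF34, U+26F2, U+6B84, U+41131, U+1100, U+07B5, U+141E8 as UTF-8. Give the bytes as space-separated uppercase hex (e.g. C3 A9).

U+FEF34: 4-byte form → F3 BE BC B4.
U+26F2: 3-byte form → E2 9B B2.
U+6B84: 3-byte form → E6 AE 84.
U+41131: 4-byte form → F1 81 84 B1.
U+1100: 3-byte form → E1 84 80.
U+07B5: 2-byte form → DE B5.
U+141E8: 4-byte form → F0 94 87 A8.
Concatenated (23 bytes): F3 BE BC B4 E2 9B B2 E6 AE 84 F1 81 84 B1 E1 84 80 DE B5 F0 94 87 A8.

F3 BE BC B4 E2 9B B2 E6 AE 84 F1 81 84 B1 E1 84 80 DE B5 F0 94 87 A8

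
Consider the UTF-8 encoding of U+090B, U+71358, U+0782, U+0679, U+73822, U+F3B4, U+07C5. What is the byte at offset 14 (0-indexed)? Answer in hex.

0xA2

U+090B → 3-byte form E0 A4 8B at offsets 0–2.
U+71358 → 4-byte form F1 B1 8D 98 at offsets 3–6.
U+0782 → 2-byte form DE 82 at offsets 7–8.
U+0679 → 2-byte form D9 B9 at offsets 9–10.
U+73822 → 4-byte form F1 B3 A0 A2 at offsets 11–14.
Offset 14 falls in char 5's range; it's byte 4 of F1 B3 A0 A2 = 0xA2.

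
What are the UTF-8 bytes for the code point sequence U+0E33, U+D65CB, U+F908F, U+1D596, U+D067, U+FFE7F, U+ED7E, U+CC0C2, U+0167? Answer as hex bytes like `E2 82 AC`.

U+0E33: 3-byte form → E0 B8 B3.
U+D65CB: 4-byte form → F3 96 97 8B.
U+F908F: 4-byte form → F3 B9 82 8F.
U+1D596: 4-byte form → F0 9D 96 96.
U+D067: 3-byte form → ED 81 A7.
U+FFE7F: 4-byte form → F3 BF B9 BF.
U+ED7E: 3-byte form → EE B5 BE.
U+CC0C2: 4-byte form → F3 8C 83 82.
U+0167: 2-byte form → C5 A7.
Concatenated (31 bytes): E0 B8 B3 F3 96 97 8B F3 B9 82 8F F0 9D 96 96 ED 81 A7 F3 BF B9 BF EE B5 BE F3 8C 83 82 C5 A7.

E0 B8 B3 F3 96 97 8B F3 B9 82 8F F0 9D 96 96 ED 81 A7 F3 BF B9 BF EE B5 BE F3 8C 83 82 C5 A7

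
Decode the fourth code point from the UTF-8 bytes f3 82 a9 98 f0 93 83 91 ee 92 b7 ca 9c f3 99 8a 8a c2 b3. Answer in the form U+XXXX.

Offset 0: leading byte 0xF3 = 11110011 → 4-byte char #1 = F3 82 A9 98.
Offset 4: leading byte 0xF0 = 11110000 → 4-byte char #2 = F0 93 83 91.
Offset 8: leading byte 0xEE = 11101110 → 3-byte char #3 = EE 92 B7.
Offset 11: leading byte 0xCA = 11001010 → 2-byte char #4 = CA 9C.
Leading byte 0xCA = 11001010 matches 110xxxxx → 2-byte sequence.
Byte 1: 0xCA = 11001010, payload 01010 (5 bits).
Byte 2: 0x9C = 10011100 (10xxxxxx ✓), payload 011100.
Concatenate: 01010011100 = 0x29C (11 bits → U+029C).

U+029C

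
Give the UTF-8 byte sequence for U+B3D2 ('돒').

EB 8F 92

U+B3D2 = 0xB3D2 = 46034 decimal. In range U+0800–U+FFFF → 3-byte form: 1110xxxx 10xxxxxx 10xxxxxx.
Binary (16 bits): 1011001111010010.
Split 4+6+6: 1011 | 001111 | 010010.
Byte 1: 11101011 = 0xEB.
Byte 2: 10001111 = 0x8F.
Byte 3: 10010010 = 0x92.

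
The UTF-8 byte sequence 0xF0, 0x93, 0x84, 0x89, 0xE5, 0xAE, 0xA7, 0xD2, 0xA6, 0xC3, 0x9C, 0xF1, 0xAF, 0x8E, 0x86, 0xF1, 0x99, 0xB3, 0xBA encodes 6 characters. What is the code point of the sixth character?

Offset 0: leading byte 0xF0 = 11110000 → 4-byte char #1 = F0 93 84 89.
Offset 4: leading byte 0xE5 = 11100101 → 3-byte char #2 = E5 AE A7.
Offset 7: leading byte 0xD2 = 11010010 → 2-byte char #3 = D2 A6.
Offset 9: leading byte 0xC3 = 11000011 → 2-byte char #4 = C3 9C.
Offset 11: leading byte 0xF1 = 11110001 → 4-byte char #5 = F1 AF 8E 86.
Offset 15: leading byte 0xF1 = 11110001 → 4-byte char #6 = F1 99 B3 BA.
Leading byte 0xF1 = 11110001 matches 11110xxx → 4-byte sequence.
Byte 1: 0xF1 = 11110001, payload 001 (3 bits).
Byte 2: 0x99 = 10011001 (10xxxxxx ✓), payload 011001.
Byte 3: 0xB3 = 10110011 (10xxxxxx ✓), payload 110011.
Byte 4: 0xBA = 10111010 (10xxxxxx ✓), payload 111010.
Concatenate: 001011001110011111010 = 0x59CFA (21 bits → U+59CFA).

U+59CFA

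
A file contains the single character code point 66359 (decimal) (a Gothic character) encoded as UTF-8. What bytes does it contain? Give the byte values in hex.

U+10337 = 0x10337 = 66359 decimal. In range U+10000–U+10FFFF → 4-byte form: 11110xxx 10xxxxxx 10xxxxxx 10xxxxxx.
Binary (21 bits): 000010000001100110111.
Split 3+6+6+6: 000 | 010000 | 001100 | 110111.
Byte 1: 11110000 = 0xF0.
Byte 2: 10010000 = 0x90.
Byte 3: 10001100 = 0x8C.
Byte 4: 10110111 = 0xB7.

F0 90 8C B7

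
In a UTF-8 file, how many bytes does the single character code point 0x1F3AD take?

U+1F3AD = 0x1F3AD. UTF-8 uses 1 byte below 0x80, 2 below 0x800, 3 below 0x10000, 4 up to 0x10FFFF. 0x1F3AD is in U+10000–U+10FFFF → 4 bytes.

4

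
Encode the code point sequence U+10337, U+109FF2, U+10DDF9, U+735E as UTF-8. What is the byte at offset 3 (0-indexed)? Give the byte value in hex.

0xB7

U+10337 → 4-byte form F0 90 8C B7 at offsets 0–3.
Offset 3 falls in char 1's range; it's byte 4 of F0 90 8C B7 = 0xB7.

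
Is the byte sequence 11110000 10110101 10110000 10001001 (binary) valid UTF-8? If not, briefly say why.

Leading byte 0xF0 = 11110000 → 4-byte form.
Continuation bytes 0xB5=10110101, 0xB0=10110000, 0x89=10001001 all match 10xxxxxx.
Decoded value 0x35C09 is ≥ 0x10000 (shortest form) and not a surrogate.

valid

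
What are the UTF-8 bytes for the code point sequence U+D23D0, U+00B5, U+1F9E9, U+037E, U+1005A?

U+D23D0: 4-byte form → F3 92 8F 90.
U+00B5: 2-byte form → C2 B5.
U+1F9E9: 4-byte form → F0 9F A7 A9.
U+037E: 2-byte form → CD BE.
U+1005A: 4-byte form → F0 90 81 9A.
Concatenated (16 bytes): F3 92 8F 90 C2 B5 F0 9F A7 A9 CD BE F0 90 81 9A.

F3 92 8F 90 C2 B5 F0 9F A7 A9 CD BE F0 90 81 9A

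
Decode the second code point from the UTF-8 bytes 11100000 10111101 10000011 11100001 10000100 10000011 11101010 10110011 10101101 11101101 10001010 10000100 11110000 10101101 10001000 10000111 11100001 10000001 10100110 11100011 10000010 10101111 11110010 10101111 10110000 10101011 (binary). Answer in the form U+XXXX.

Offset 0: leading byte 0xE0 = 11100000 → 3-byte char #1 = E0 BD 83.
Offset 3: leading byte 0xE1 = 11100001 → 3-byte char #2 = E1 84 83.
Leading byte 0xE1 = 11100001 matches 1110xxxx → 3-byte sequence.
Byte 1: 0xE1 = 11100001, payload 0001 (4 bits).
Byte 2: 0x84 = 10000100 (10xxxxxx ✓), payload 000100.
Byte 3: 0x83 = 10000011 (10xxxxxx ✓), payload 000011.
Concatenate: 0001000100000011 = 0x1103 (16 bits → U+1103).

U+1103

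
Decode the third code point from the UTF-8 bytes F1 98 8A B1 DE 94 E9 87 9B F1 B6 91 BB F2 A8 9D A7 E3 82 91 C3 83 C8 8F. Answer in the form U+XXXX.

U+91DB

Offset 0: leading byte 0xF1 = 11110001 → 4-byte char #1 = F1 98 8A B1.
Offset 4: leading byte 0xDE = 11011110 → 2-byte char #2 = DE 94.
Offset 6: leading byte 0xE9 = 11101001 → 3-byte char #3 = E9 87 9B.
Leading byte 0xE9 = 11101001 matches 1110xxxx → 3-byte sequence.
Byte 1: 0xE9 = 11101001, payload 1001 (4 bits).
Byte 2: 0x87 = 10000111 (10xxxxxx ✓), payload 000111.
Byte 3: 0x9B = 10011011 (10xxxxxx ✓), payload 011011.
Concatenate: 1001000111011011 = 0x91DB (16 bits → U+91DB).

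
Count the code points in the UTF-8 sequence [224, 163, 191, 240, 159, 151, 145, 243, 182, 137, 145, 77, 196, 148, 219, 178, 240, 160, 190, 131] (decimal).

7

Byte at offset 0: 0xE0 = 11100000 → 3-byte char (#1). Advance 3.
Byte at offset 3: 0xF0 = 11110000 → 4-byte char (#2). Advance 4.
Byte at offset 7: 0xF3 = 11110011 → 4-byte char (#3). Advance 4.
Byte at offset 11: 0x4D = 01001101 → 1-byte char (#4). Advance 1.
Byte at offset 12: 0xC4 = 11000100 → 2-byte char (#5). Advance 2.
Byte at offset 14: 0xDB = 11011011 → 2-byte char (#6). Advance 2.
Byte at offset 16: 0xF0 = 11110000 → 4-byte char (#7). Advance 4.
Reached end at offset 20 after 7 code points.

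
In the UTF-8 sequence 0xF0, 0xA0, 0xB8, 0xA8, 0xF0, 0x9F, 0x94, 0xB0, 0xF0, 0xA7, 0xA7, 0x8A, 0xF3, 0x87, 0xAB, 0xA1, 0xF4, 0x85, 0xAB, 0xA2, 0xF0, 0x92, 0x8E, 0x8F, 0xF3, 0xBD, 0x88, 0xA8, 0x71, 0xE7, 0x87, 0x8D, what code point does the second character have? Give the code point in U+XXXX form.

Offset 0: leading byte 0xF0 = 11110000 → 4-byte char #1 = F0 A0 B8 A8.
Offset 4: leading byte 0xF0 = 11110000 → 4-byte char #2 = F0 9F 94 B0.
Leading byte 0xF0 = 11110000 matches 11110xxx → 4-byte sequence.
Byte 1: 0xF0 = 11110000, payload 000 (3 bits).
Byte 2: 0x9F = 10011111 (10xxxxxx ✓), payload 011111.
Byte 3: 0x94 = 10010100 (10xxxxxx ✓), payload 010100.
Byte 4: 0xB0 = 10110000 (10xxxxxx ✓), payload 110000.
Concatenate: 000011111010100110000 = 0x1F530 (21 bits → U+1F530).

U+1F530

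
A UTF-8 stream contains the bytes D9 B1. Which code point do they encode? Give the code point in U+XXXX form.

Leading byte 0xD9 = 11011001 matches 110xxxxx → 2-byte sequence.
Byte 1: 0xD9 = 11011001, payload 11001 (5 bits).
Byte 2: 0xB1 = 10110001 (10xxxxxx ✓), payload 110001.
Concatenate: 11001110001 = 0x671 (11 bits → U+0671).

U+0671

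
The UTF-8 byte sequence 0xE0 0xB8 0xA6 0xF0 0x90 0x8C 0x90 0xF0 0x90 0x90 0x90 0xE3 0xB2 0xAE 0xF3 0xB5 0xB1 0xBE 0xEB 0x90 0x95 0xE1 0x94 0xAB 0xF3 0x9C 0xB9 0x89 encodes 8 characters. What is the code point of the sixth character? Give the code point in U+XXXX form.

U+B415

Offset 0: leading byte 0xE0 = 11100000 → 3-byte char #1 = E0 B8 A6.
Offset 3: leading byte 0xF0 = 11110000 → 4-byte char #2 = F0 90 8C 90.
Offset 7: leading byte 0xF0 = 11110000 → 4-byte char #3 = F0 90 90 90.
Offset 11: leading byte 0xE3 = 11100011 → 3-byte char #4 = E3 B2 AE.
Offset 14: leading byte 0xF3 = 11110011 → 4-byte char #5 = F3 B5 B1 BE.
Offset 18: leading byte 0xEB = 11101011 → 3-byte char #6 = EB 90 95.
Leading byte 0xEB = 11101011 matches 1110xxxx → 3-byte sequence.
Byte 1: 0xEB = 11101011, payload 1011 (4 bits).
Byte 2: 0x90 = 10010000 (10xxxxxx ✓), payload 010000.
Byte 3: 0x95 = 10010101 (10xxxxxx ✓), payload 010101.
Concatenate: 1011010000010101 = 0xB415 (16 bits → U+B415).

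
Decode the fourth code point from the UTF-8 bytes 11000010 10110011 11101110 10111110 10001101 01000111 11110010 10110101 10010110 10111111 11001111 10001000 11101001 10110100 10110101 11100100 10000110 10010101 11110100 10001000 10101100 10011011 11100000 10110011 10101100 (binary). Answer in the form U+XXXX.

Offset 0: leading byte 0xC2 = 11000010 → 2-byte char #1 = C2 B3.
Offset 2: leading byte 0xEE = 11101110 → 3-byte char #2 = EE BE 8D.
Offset 5: leading byte 0x47 = 01000111 → 1-byte char #3 = 47.
Offset 6: leading byte 0xF2 = 11110010 → 4-byte char #4 = F2 B5 96 BF.
Leading byte 0xF2 = 11110010 matches 11110xxx → 4-byte sequence.
Byte 1: 0xF2 = 11110010, payload 010 (3 bits).
Byte 2: 0xB5 = 10110101 (10xxxxxx ✓), payload 110101.
Byte 3: 0x96 = 10010110 (10xxxxxx ✓), payload 010110.
Byte 4: 0xBF = 10111111 (10xxxxxx ✓), payload 111111.
Concatenate: 010110101010110111111 = 0xB55BF (21 bits → U+B55BF).

U+B55BF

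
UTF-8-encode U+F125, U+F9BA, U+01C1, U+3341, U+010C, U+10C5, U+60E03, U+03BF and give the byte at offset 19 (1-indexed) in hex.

1-indexed offset 19 is 0-indexed offset 18.
U+F125 → 3-byte form EF 84 A5 at offsets 0–2.
U+F9BA → 3-byte form EF A6 BA at offsets 3–5.
U+01C1 → 2-byte form C7 81 at offsets 6–7.
U+3341 → 3-byte form E3 8D 81 at offsets 8–10.
U+010C → 2-byte form C4 8C at offsets 11–12.
U+10C5 → 3-byte form E1 83 85 at offsets 13–15.
U+60E03 → 4-byte form F1 A0 B8 83 at offsets 16–19.
Offset 18 falls in char 7's range; it's byte 3 of F1 A0 B8 83 = 0xB8.

0xB8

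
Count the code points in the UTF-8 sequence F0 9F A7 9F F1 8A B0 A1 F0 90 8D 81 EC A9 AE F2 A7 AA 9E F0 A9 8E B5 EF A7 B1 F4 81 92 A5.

8

Byte at offset 0: 0xF0 = 11110000 → 4-byte char (#1). Advance 4.
Byte at offset 4: 0xF1 = 11110001 → 4-byte char (#2). Advance 4.
Byte at offset 8: 0xF0 = 11110000 → 4-byte char (#3). Advance 4.
Byte at offset 12: 0xEC = 11101100 → 3-byte char (#4). Advance 3.
Byte at offset 15: 0xF2 = 11110010 → 4-byte char (#5). Advance 4.
Byte at offset 19: 0xF0 = 11110000 → 4-byte char (#6). Advance 4.
Byte at offset 23: 0xEF = 11101111 → 3-byte char (#7). Advance 3.
Byte at offset 26: 0xF4 = 11110100 → 4-byte char (#8). Advance 4.
Reached end at offset 30 after 8 code points.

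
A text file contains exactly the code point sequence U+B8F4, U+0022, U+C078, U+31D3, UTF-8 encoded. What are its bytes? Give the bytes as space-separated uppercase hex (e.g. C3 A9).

EB A3 B4 22 EC 81 B8 E3 87 93

U+B8F4: 3-byte form → EB A3 B4.
U+0022: 1-byte form → 22.
U+C078: 3-byte form → EC 81 B8.
U+31D3: 3-byte form → E3 87 93.
Concatenated (10 bytes): EB A3 B4 22 EC 81 B8 E3 87 93.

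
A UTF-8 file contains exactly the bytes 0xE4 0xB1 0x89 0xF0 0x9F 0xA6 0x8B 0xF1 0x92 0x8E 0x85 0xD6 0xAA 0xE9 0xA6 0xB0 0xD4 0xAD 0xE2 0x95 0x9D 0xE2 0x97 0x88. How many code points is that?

8

Byte at offset 0: 0xE4 = 11100100 → 3-byte char (#1). Advance 3.
Byte at offset 3: 0xF0 = 11110000 → 4-byte char (#2). Advance 4.
Byte at offset 7: 0xF1 = 11110001 → 4-byte char (#3). Advance 4.
Byte at offset 11: 0xD6 = 11010110 → 2-byte char (#4). Advance 2.
Byte at offset 13: 0xE9 = 11101001 → 3-byte char (#5). Advance 3.
Byte at offset 16: 0xD4 = 11010100 → 2-byte char (#6). Advance 2.
Byte at offset 18: 0xE2 = 11100010 → 3-byte char (#7). Advance 3.
Byte at offset 21: 0xE2 = 11100010 → 3-byte char (#8). Advance 3.
Reached end at offset 24 after 8 code points.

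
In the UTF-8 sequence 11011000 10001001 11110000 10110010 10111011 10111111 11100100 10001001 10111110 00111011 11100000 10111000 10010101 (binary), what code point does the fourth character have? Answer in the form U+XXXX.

Offset 0: leading byte 0xD8 = 11011000 → 2-byte char #1 = D8 89.
Offset 2: leading byte 0xF0 = 11110000 → 4-byte char #2 = F0 B2 BB BF.
Offset 6: leading byte 0xE4 = 11100100 → 3-byte char #3 = E4 89 BE.
Offset 9: leading byte 0x3B = 00111011 → 1-byte char #4 = 3B.
Leading byte 0x3B = 00111011 matches 0xxxxxxx → 1-byte sequence.
Byte 1: 0x3B = 00111011, payload 0111011 (7 bits).
Concatenate: 0111011 = 0x3B (7 bits → U+003B).

U+003B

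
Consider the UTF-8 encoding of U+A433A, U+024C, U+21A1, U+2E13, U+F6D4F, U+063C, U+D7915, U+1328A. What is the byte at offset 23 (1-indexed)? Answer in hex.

1-indexed offset 23 is 0-indexed offset 22.
U+A433A → 4-byte form F2 A4 8C BA at offsets 0–3.
U+024C → 2-byte form C9 8C at offsets 4–5.
U+21A1 → 3-byte form E2 86 A1 at offsets 6–8.
U+2E13 → 3-byte form E2 B8 93 at offsets 9–11.
U+F6D4F → 4-byte form F3 B6 B5 8F at offsets 12–15.
U+063C → 2-byte form D8 BC at offsets 16–17.
U+D7915 → 4-byte form F3 97 A4 95 at offsets 18–21.
U+1328A → 4-byte form F0 93 8A 8A at offsets 22–25.
Offset 22 falls in char 8's range; it's byte 1 of F0 93 8A 8A = 0xF0.

0xF0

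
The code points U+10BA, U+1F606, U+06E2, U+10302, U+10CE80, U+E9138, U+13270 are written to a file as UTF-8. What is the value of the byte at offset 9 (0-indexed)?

0xF0

U+10BA → 3-byte form E1 82 BA at offsets 0–2.
U+1F606 → 4-byte form F0 9F 98 86 at offsets 3–6.
U+06E2 → 2-byte form DB A2 at offsets 7–8.
U+10302 → 4-byte form F0 90 8C 82 at offsets 9–12.
Offset 9 falls in char 4's range; it's byte 1 of F0 90 8C 82 = 0xF0.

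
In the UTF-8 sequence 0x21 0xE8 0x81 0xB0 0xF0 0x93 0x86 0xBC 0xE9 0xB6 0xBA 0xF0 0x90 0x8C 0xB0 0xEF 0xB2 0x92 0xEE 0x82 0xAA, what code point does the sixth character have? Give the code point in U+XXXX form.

Offset 0: leading byte 0x21 = 00100001 → 1-byte char #1 = 21.
Offset 1: leading byte 0xE8 = 11101000 → 3-byte char #2 = E8 81 B0.
Offset 4: leading byte 0xF0 = 11110000 → 4-byte char #3 = F0 93 86 BC.
Offset 8: leading byte 0xE9 = 11101001 → 3-byte char #4 = E9 B6 BA.
Offset 11: leading byte 0xF0 = 11110000 → 4-byte char #5 = F0 90 8C B0.
Offset 15: leading byte 0xEF = 11101111 → 3-byte char #6 = EF B2 92.
Leading byte 0xEF = 11101111 matches 1110xxxx → 3-byte sequence.
Byte 1: 0xEF = 11101111, payload 1111 (4 bits).
Byte 2: 0xB2 = 10110010 (10xxxxxx ✓), payload 110010.
Byte 3: 0x92 = 10010010 (10xxxxxx ✓), payload 010010.
Concatenate: 1111110010010010 = 0xFC92 (16 bits → U+FC92).

U+FC92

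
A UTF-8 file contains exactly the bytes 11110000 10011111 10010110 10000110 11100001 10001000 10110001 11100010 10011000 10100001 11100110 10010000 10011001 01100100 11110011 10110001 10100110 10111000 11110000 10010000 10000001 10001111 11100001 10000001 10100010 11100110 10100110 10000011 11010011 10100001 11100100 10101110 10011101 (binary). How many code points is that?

11

Byte at offset 0: 0xF0 = 11110000 → 4-byte char (#1). Advance 4.
Byte at offset 4: 0xE1 = 11100001 → 3-byte char (#2). Advance 3.
Byte at offset 7: 0xE2 = 11100010 → 3-byte char (#3). Advance 3.
Byte at offset 10: 0xE6 = 11100110 → 3-byte char (#4). Advance 3.
Byte at offset 13: 0x64 = 01100100 → 1-byte char (#5). Advance 1.
Byte at offset 14: 0xF3 = 11110011 → 4-byte char (#6). Advance 4.
Byte at offset 18: 0xF0 = 11110000 → 4-byte char (#7). Advance 4.
Byte at offset 22: 0xE1 = 11100001 → 3-byte char (#8). Advance 3.
Byte at offset 25: 0xE6 = 11100110 → 3-byte char (#9). Advance 3.
Byte at offset 28: 0xD3 = 11010011 → 2-byte char (#10). Advance 2.
Byte at offset 30: 0xE4 = 11100100 → 3-byte char (#11). Advance 3.
Reached end at offset 33 after 11 code points.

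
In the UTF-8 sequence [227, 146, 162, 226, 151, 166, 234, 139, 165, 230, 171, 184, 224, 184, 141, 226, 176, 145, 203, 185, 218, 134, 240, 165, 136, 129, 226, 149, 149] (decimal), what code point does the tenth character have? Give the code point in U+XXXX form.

U+2555

Offset 0: leading byte 0xE3 = 11100011 → 3-byte char #1 = E3 92 A2.
Offset 3: leading byte 0xE2 = 11100010 → 3-byte char #2 = E2 97 A6.
Offset 6: leading byte 0xEA = 11101010 → 3-byte char #3 = EA 8B A5.
Offset 9: leading byte 0xE6 = 11100110 → 3-byte char #4 = E6 AB B8.
Offset 12: leading byte 0xE0 = 11100000 → 3-byte char #5 = E0 B8 8D.
Offset 15: leading byte 0xE2 = 11100010 → 3-byte char #6 = E2 B0 91.
Offset 18: leading byte 0xCB = 11001011 → 2-byte char #7 = CB B9.
Offset 20: leading byte 0xDA = 11011010 → 2-byte char #8 = DA 86.
Offset 22: leading byte 0xF0 = 11110000 → 4-byte char #9 = F0 A5 88 81.
Offset 26: leading byte 0xE2 = 11100010 → 3-byte char #10 = E2 95 95.
Leading byte 0xE2 = 11100010 matches 1110xxxx → 3-byte sequence.
Byte 1: 0xE2 = 11100010, payload 0010 (4 bits).
Byte 2: 0x95 = 10010101 (10xxxxxx ✓), payload 010101.
Byte 3: 0x95 = 10010101 (10xxxxxx ✓), payload 010101.
Concatenate: 0010010101010101 = 0x2555 (16 bits → U+2555).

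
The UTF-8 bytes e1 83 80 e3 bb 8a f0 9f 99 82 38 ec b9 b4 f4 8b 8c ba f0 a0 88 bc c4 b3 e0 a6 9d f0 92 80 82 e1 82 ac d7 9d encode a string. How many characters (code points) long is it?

12

Byte at offset 0: 0xE1 = 11100001 → 3-byte char (#1). Advance 3.
Byte at offset 3: 0xE3 = 11100011 → 3-byte char (#2). Advance 3.
Byte at offset 6: 0xF0 = 11110000 → 4-byte char (#3). Advance 4.
Byte at offset 10: 0x38 = 00111000 → 1-byte char (#4). Advance 1.
Byte at offset 11: 0xEC = 11101100 → 3-byte char (#5). Advance 3.
Byte at offset 14: 0xF4 = 11110100 → 4-byte char (#6). Advance 4.
Byte at offset 18: 0xF0 = 11110000 → 4-byte char (#7). Advance 4.
Byte at offset 22: 0xC4 = 11000100 → 2-byte char (#8). Advance 2.
Byte at offset 24: 0xE0 = 11100000 → 3-byte char (#9). Advance 3.
Byte at offset 27: 0xF0 = 11110000 → 4-byte char (#10). Advance 4.
Byte at offset 31: 0xE1 = 11100001 → 3-byte char (#11). Advance 3.
Byte at offset 34: 0xD7 = 11010111 → 2-byte char (#12). Advance 2.
Reached end at offset 36 after 12 code points.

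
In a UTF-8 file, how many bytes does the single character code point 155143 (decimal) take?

U+25E07 = 0x25E07. UTF-8 uses 1 byte below 0x80, 2 below 0x800, 3 below 0x10000, 4 up to 0x10FFFF. 0x25E07 is in U+10000–U+10FFFF → 4 bytes.

4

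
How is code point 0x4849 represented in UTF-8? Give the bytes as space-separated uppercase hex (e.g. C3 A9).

E4 A1 89

U+4849 = 0x4849 = 18505 decimal. In range U+0800–U+FFFF → 3-byte form: 1110xxxx 10xxxxxx 10xxxxxx.
Binary (16 bits): 0100100001001001.
Split 4+6+6: 0100 | 100001 | 001001.
Byte 1: 11100100 = 0xE4.
Byte 2: 10100001 = 0xA1.
Byte 3: 10001001 = 0x89.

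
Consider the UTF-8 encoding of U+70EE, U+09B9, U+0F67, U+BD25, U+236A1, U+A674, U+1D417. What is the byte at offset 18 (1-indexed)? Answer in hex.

1-indexed offset 18 is 0-indexed offset 17.
U+70EE → 3-byte form E7 83 AE at offsets 0–2.
U+09B9 → 3-byte form E0 A6 B9 at offsets 3–5.
U+0F67 → 3-byte form E0 BD A7 at offsets 6–8.
U+BD25 → 3-byte form EB B4 A5 at offsets 9–11.
U+236A1 → 4-byte form F0 A3 9A A1 at offsets 12–15.
U+A674 → 3-byte form EA 99 B4 at offsets 16–18.
Offset 17 falls in char 6's range; it's byte 2 of EA 99 B4 = 0x99.

0x99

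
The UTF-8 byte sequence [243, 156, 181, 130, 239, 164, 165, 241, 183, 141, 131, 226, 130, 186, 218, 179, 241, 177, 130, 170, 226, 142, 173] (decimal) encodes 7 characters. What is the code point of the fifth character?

Offset 0: leading byte 0xF3 = 11110011 → 4-byte char #1 = F3 9C B5 82.
Offset 4: leading byte 0xEF = 11101111 → 3-byte char #2 = EF A4 A5.
Offset 7: leading byte 0xF1 = 11110001 → 4-byte char #3 = F1 B7 8D 83.
Offset 11: leading byte 0xE2 = 11100010 → 3-byte char #4 = E2 82 BA.
Offset 14: leading byte 0xDA = 11011010 → 2-byte char #5 = DA B3.
Leading byte 0xDA = 11011010 matches 110xxxxx → 2-byte sequence.
Byte 1: 0xDA = 11011010, payload 11010 (5 bits).
Byte 2: 0xB3 = 10110011 (10xxxxxx ✓), payload 110011.
Concatenate: 11010110011 = 0x6B3 (11 bits → U+06B3).

U+06B3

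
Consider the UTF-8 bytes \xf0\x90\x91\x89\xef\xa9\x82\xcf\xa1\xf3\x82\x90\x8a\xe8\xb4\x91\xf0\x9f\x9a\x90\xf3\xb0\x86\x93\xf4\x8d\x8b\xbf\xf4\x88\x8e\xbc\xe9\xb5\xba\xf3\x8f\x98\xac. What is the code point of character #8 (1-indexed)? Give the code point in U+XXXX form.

Offset 0: leading byte 0xF0 = 11110000 → 4-byte char #1 = F0 90 91 89.
Offset 4: leading byte 0xEF = 11101111 → 3-byte char #2 = EF A9 82.
Offset 7: leading byte 0xCF = 11001111 → 2-byte char #3 = CF A1.
Offset 9: leading byte 0xF3 = 11110011 → 4-byte char #4 = F3 82 90 8A.
Offset 13: leading byte 0xE8 = 11101000 → 3-byte char #5 = E8 B4 91.
Offset 16: leading byte 0xF0 = 11110000 → 4-byte char #6 = F0 9F 9A 90.
Offset 20: leading byte 0xF3 = 11110011 → 4-byte char #7 = F3 B0 86 93.
Offset 24: leading byte 0xF4 = 11110100 → 4-byte char #8 = F4 8D 8B BF.
Leading byte 0xF4 = 11110100 matches 11110xxx → 4-byte sequence.
Byte 1: 0xF4 = 11110100, payload 100 (3 bits).
Byte 2: 0x8D = 10001101 (10xxxxxx ✓), payload 001101.
Byte 3: 0x8B = 10001011 (10xxxxxx ✓), payload 001011.
Byte 4: 0xBF = 10111111 (10xxxxxx ✓), payload 111111.
Concatenate: 100001101001011111111 = 0x10D2FF (21 bits → U+10D2FF).

U+10D2FF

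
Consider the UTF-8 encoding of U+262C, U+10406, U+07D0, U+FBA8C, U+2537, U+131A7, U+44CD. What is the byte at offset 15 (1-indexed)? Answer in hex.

0x94

1-indexed offset 15 is 0-indexed offset 14.
U+262C → 3-byte form E2 98 AC at offsets 0–2.
U+10406 → 4-byte form F0 90 90 86 at offsets 3–6.
U+07D0 → 2-byte form DF 90 at offsets 7–8.
U+FBA8C → 4-byte form F3 BB AA 8C at offsets 9–12.
U+2537 → 3-byte form E2 94 B7 at offsets 13–15.
Offset 14 falls in char 5's range; it's byte 2 of E2 94 B7 = 0x94.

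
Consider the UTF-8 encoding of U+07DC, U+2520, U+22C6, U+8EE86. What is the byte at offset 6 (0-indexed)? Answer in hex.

U+07DC → 2-byte form DF 9C at offsets 0–1.
U+2520 → 3-byte form E2 94 A0 at offsets 2–4.
U+22C6 → 3-byte form E2 8B 86 at offsets 5–7.
Offset 6 falls in char 3's range; it's byte 2 of E2 8B 86 = 0x8B.

0x8B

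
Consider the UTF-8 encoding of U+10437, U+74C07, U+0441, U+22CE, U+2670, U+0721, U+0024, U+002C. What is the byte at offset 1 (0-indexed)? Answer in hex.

U+10437 → 4-byte form F0 90 90 B7 at offsets 0–3.
Offset 1 falls in char 1's range; it's byte 2 of F0 90 90 B7 = 0x90.

0x90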